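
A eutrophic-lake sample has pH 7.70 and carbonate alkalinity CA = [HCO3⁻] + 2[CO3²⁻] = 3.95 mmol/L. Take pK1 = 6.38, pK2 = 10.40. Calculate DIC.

CA = [HCO3⁻] + 2[CO3²⁻] = (α₁ + 2α₂)·DIC
At pH 7.70: [H⁺]/K1 = 10^-1.32 = 0.047863, K2/[H⁺] = 10^-2.70 = 0.0019953
α₁ = 1/(1 + 0.047863 + 0.0019953) = 1/1.0499 = 0.9525; α₂ = α₁·K2/[H⁺] = 0.001901
α₁ + 2α₂ = 0.9563
DIC = CA / (α₁ + 2α₂) = 3.95 / 0.9563 = 4.13 mmol/L

DIC = 4.13 mmol/L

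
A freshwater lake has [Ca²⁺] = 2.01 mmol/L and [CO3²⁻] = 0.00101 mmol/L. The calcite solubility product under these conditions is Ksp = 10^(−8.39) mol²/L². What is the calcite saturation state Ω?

Ksp = 10^(−8.39) = 4.074×10^-9
Ω = [Ca²⁺][CO3²⁻]/Ksp = (2.01×10^-3)(0.00101×10^-3) / 4.074×10^-9 = 0.498

Ω = 0.498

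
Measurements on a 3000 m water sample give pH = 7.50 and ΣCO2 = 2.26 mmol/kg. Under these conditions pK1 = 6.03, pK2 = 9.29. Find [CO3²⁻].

α₂ = 1 / (1 + [H⁺]/K2 + [H⁺]²/(K1K2)) = 1 / (1 + 10^+1.79 + 10^+0.32)
   = 1 / (1 + 61.660 + 2.0893) = 1/64.749 = 0.01544
[CO3²⁻] = α₂ × DIC = 0.01544 × 2.26 = 0.0349 mmol/kg

[CO3²⁻] = 0.0349 mmol/kg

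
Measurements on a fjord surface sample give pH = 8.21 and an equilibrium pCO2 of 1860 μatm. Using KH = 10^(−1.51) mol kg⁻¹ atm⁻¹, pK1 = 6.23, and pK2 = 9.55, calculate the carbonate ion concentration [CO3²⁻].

[CO3²⁻] = 0.251 mmol/kg

[CO2*] = KH · pCO2 = 10^(−1.51) × 1860×10^-6 = 5.748×10^-5 mol/kg
α₀ = 1/(1 + K1/[H⁺] + K1K2/[H⁺]²) = 1/(1 + 10^+1.98 + 10^+0.64) = 0.009914
DIC = [CO2*]/α₀ = 5.748×10^-5 / 0.009914 = 5.798 mmol/kg
[CO3²⁻] = α₂·DIC; α₂ = 0.04328, so [CO3²⁻] = 0.04328 × 5.798 = 0.251 mmol/kg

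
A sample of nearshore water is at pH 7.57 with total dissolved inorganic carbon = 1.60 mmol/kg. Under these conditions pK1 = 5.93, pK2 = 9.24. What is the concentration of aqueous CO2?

[CO2*] = 0.0351 mmol/kg

α₀ = 1 / (1 + K1/[H⁺] + K1K2/[H⁺]²) = 1 / (1 + 10^+1.64 + 10^-0.03)
   = 1 / (1 + 43.652 + 0.93325) = 1/45.585 = 0.02194
[CO2*] = α₀ × DIC = 0.02194 × 1.60 = 0.0351 mmol/kg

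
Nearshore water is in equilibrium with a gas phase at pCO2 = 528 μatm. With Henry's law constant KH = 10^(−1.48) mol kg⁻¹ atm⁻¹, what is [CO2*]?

[CO2*] = 17.5 μmol/kg

KH = 10^(−1.48) = 3.311×10^-2 mol kg⁻¹ atm⁻¹
[CO2*] = KH · pCO2 = 3.311×10^-2 × 528×10^-6 atm = 1.75×10^-5 mol/kg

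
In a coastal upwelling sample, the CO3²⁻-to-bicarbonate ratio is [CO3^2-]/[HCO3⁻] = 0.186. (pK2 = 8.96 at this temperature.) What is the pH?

From K2 = [H⁺][CO3^2-]/[HCO3⁻]:  pH = pK2 + log₁₀([CO3^2-]/[HCO3⁻])
log₁₀(0.186) = -0.730
pH = 8.96 + (-0.730) = 8.23

pH = 8.23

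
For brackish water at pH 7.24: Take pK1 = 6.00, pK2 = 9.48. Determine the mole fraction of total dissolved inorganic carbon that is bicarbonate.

α₁ = 0.940

α₁ = 1 / (1 + [H⁺]/K1 + K2/[H⁺]) = 1 / (1 + 10^-1.24 + 10^-2.24)
   = 1 / (1 + 0.057544 + 0.0057544) = 1/1.0633 = 0.9405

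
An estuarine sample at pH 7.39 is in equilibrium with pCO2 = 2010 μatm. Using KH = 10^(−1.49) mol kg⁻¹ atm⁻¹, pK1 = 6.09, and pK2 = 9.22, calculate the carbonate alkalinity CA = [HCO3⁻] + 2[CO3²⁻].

[CO2*] = KH · pCO2 = 10^(−1.49) × 2010×10^-6 = 6.504×10^-5 mol/kg
α₀ = 1/(1 + K1/[H⁺] + K1K2/[H⁺]²) = 1/(1 + 10^+1.30 + 10^-0.53) = 0.04706
DIC = [CO2*]/α₀ = 6.504×10^-5 / 0.04706 = 1.382 mmol/kg
CA = (α₁ + 2α₂)·DIC = (0.9390 + 2×0.01389) × 1.382 = 1.34 mmol/kg

CA = 1.34 mmol/kg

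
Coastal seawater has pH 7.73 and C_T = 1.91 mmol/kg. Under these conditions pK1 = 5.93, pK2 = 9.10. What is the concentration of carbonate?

[CO3²⁻] = 0.0770 mmol/kg

α₂ = 1 / (1 + [H⁺]/K2 + [H⁺]²/(K1K2)) = 1 / (1 + 10^+1.37 + 10^-0.43)
   = 1 / (1 + 23.442 + 0.37154) = 1/24.814 = 0.04030
[CO3²⁻] = α₂ × DIC = 0.04030 × 1.91 = 0.0770 mmol/kg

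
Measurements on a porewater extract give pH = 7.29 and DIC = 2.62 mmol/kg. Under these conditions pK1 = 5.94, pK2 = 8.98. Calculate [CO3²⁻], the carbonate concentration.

α₂ = 1 / (1 + [H⁺]/K2 + [H⁺]²/(K1K2)) = 1 / (1 + 10^+1.69 + 10^+0.34)
   = 1 / (1 + 48.978 + 2.1878) = 1/52.166 = 0.01917
[CO3²⁻] = α₂ × DIC = 0.01917 × 2.62 = 0.0502 mmol/kg

[CO3²⁻] = 0.0502 mmol/kg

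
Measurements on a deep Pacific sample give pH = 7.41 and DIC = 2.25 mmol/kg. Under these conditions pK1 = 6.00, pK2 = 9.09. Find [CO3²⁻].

[CO3²⁻] = 0.0444 mmol/kg

α₂ = 1 / (1 + [H⁺]/K2 + [H⁺]²/(K1K2)) = 1 / (1 + 10^+1.68 + 10^+0.27)
   = 1 / (1 + 47.863 + 1.8621) = 1/50.725 = 0.01971
[CO3²⁻] = α₂ × DIC = 0.01971 × 2.25 = 0.0444 mmol/kg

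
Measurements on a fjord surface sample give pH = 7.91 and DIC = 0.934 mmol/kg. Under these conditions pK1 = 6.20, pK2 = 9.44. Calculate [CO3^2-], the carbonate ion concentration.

α₂ = 1 / (1 + [H⁺]/K2 + [H⁺]²/(K1K2)) = 1 / (1 + 10^+1.53 + 10^-0.18)
   = 1 / (1 + 33.884 + 0.66069) = 1/35.545 = 0.02813
[CO3²⁻] = α₂ × DIC = 0.02813 × 0.934 = 0.0263 mmol/kg

[CO3²⁻] = 0.0263 mmol/kg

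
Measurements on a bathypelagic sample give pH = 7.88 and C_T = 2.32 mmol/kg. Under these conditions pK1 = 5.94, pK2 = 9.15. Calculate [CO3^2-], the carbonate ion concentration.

[CO3²⁻] = 0.117 mmol/kg

α₂ = 1 / (1 + [H⁺]/K2 + [H⁺]²/(K1K2)) = 1 / (1 + 10^+1.27 + 10^-0.67)
   = 1 / (1 + 18.621 + 0.21380) = 1/19.835 = 0.05042
[CO3²⁻] = α₂ × DIC = 0.05042 × 2.32 = 0.117 mmol/kg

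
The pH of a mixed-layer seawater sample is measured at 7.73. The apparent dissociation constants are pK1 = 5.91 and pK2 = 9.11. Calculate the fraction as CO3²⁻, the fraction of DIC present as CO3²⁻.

α₂ = 1 / (1 + [H⁺]/K2 + [H⁺]²/(K1K2)) = 1 / (1 + 10^+1.38 + 10^-0.44)
   = 1 / (1 + 23.988 + 0.36308) = 1/25.351 = 0.03945

α₂ = 0.0394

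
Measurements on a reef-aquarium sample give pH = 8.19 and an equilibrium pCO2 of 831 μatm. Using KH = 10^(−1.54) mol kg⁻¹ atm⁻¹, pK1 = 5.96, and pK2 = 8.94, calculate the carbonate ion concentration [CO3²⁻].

[CO3²⁻] = 0.724 mmol/kg

[CO2*] = KH · pCO2 = 10^(−1.54) × 831×10^-6 = 2.397×10^-5 mol/kg
α₀ = 1/(1 + K1/[H⁺] + K1K2/[H⁺]²) = 1/(1 + 10^+2.23 + 10^+1.48) = 0.004975
DIC = [CO2*]/α₀ = 2.397×10^-5 / 0.004975 = 4.818 mmol/kg
[CO3²⁻] = α₂·DIC; α₂ = 0.1502, so [CO3²⁻] = 0.1502 × 4.818 = 0.724 mmol/kg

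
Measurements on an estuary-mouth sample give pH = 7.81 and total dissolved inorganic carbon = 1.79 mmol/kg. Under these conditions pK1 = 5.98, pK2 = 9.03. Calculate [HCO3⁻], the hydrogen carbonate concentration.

α₁ = 1 / (1 + [H⁺]/K1 + K2/[H⁺]) = 1 / (1 + 10^-1.83 + 10^-1.22)
   = 1 / (1 + 0.014791 + 0.060256) = 1/1.0750 = 0.9302
[HCO3⁻] = α₁ × DIC = 0.9302 × 1.79 = 1.67 mmol/kg

[HCO3⁻] = 1.67 mmol/kg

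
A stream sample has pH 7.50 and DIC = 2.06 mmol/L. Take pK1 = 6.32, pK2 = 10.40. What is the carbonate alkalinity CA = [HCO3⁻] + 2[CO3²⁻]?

CA = [HCO3⁻] + 2[CO3²⁻] = (α₁ + 2α₂)·DIC
At pH 7.50: [H⁺]/K1 = 10^-1.18 = 0.066069, K2/[H⁺] = 10^-2.90 = 0.0012589
α₁ = 1/(1 + 0.066069 + 0.0012589) = 1/1.0673 = 0.9369; α₂ = α₁·K2/[H⁺] = 0.001180
α₁ + 2α₂ = 0.9393
CA = 0.9393 × 2.06 = 1.93 mmol/L

CA = 1.93 mmol/L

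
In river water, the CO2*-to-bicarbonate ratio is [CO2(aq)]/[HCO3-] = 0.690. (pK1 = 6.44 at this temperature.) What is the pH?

pH = 6.60

From K1 = [H⁺][HCO3-]/[CO2(aq)]:  pH = pK1 − log₁₀([CO2(aq)]/[HCO3-])
log₁₀(0.690) = -0.161
pH = 6.44 − (-0.161) = 6.60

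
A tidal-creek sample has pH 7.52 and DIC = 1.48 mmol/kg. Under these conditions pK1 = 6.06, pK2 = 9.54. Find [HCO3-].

[HCO3⁻] = 1.42 mmol/kg

α₁ = 1 / (1 + [H⁺]/K1 + K2/[H⁺]) = 1 / (1 + 10^-1.46 + 10^-2.02)
   = 1 / (1 + 0.034674 + 0.0095499) = 1/1.0442 = 0.9576
[HCO3⁻] = α₁ × DIC = 0.9576 × 1.48 = 1.42 mmol/kg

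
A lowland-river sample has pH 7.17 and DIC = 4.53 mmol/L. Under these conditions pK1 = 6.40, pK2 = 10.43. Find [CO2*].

[CO2*] = 0.657 mmol/L

α₀ = 1 / (1 + K1/[H⁺] + K1K2/[H⁺]²) = 1 / (1 + 10^+0.77 + 10^-2.49)
   = 1 / (1 + 5.8884 + 0.0032359) = 1/6.8917 = 0.1451
[CO2*] = α₀ × DIC = 0.1451 × 4.53 = 0.657 mmol/L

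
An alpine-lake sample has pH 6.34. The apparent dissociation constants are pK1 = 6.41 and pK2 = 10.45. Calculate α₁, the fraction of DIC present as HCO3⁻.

α₁ = 1 / (1 + [H⁺]/K1 + K2/[H⁺]) = 1 / (1 + 10^+0.07 + 10^-4.11)
   = 1 / (1 + 1.1749 + 7.7625×10^-5) = 1/2.1750 = 0.4598

α₁ = 0.460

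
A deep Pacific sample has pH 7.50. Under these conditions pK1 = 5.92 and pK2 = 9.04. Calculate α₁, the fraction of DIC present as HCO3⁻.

α₁ = 1 / (1 + [H⁺]/K1 + K2/[H⁺]) = 1 / (1 + 10^-1.58 + 10^-1.54)
   = 1 / (1 + 0.026303 + 0.028840) = 1/1.0551 = 0.9477

α₁ = 0.948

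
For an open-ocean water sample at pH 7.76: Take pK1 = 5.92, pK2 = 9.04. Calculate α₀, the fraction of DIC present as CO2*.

α₀ = 0.0135

α₀ = 1 / (1 + K1/[H⁺] + K1K2/[H⁺]²) = 1 / (1 + 10^+1.84 + 10^+0.56)
   = 1 / (1 + 69.183 + 3.6308) = 1/73.814 = 0.01355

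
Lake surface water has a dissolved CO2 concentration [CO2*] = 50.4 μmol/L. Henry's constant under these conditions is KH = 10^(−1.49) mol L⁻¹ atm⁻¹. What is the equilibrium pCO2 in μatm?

pCO2 = 1560 μatm

KH = 10^(−1.49) = 3.236×10^-2 mol L⁻¹ atm⁻¹
pCO2 = [CO2*]/KH = 50.4×10^-6 / 3.236×10^-2 = 1.56×10^-3 atm = 1560 μatm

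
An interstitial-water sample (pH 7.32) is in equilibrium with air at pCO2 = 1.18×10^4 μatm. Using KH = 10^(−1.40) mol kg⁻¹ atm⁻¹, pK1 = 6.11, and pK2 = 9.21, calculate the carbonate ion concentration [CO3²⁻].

[CO3²⁻] = 0.0981 mmol/kg

[CO2*] = KH · pCO2 = 10^(−1.40) × 1.18×10^4×10^-6 = 4.698×10^-4 mol/kg
α₀ = 1/(1 + K1/[H⁺] + K1K2/[H⁺]²) = 1/(1 + 10^+1.21 + 10^-0.68) = 0.05738
DIC = [CO2*]/α₀ = 4.698×10^-4 / 0.05738 = 8.187 mmol/kg
[CO3²⁻] = α₂·DIC; α₂ = 0.01199, so [CO3²⁻] = 0.01199 × 8.187 = 0.0981 mmol/kg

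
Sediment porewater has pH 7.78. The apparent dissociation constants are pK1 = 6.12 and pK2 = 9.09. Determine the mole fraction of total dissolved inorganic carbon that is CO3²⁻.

α₂ = 1 / (1 + [H⁺]/K2 + [H⁺]²/(K1K2)) = 1 / (1 + 10^+1.31 + 10^-0.35)
   = 1 / (1 + 20.417 + 0.44668) = 1/21.864 = 0.04574

α₂ = 0.0457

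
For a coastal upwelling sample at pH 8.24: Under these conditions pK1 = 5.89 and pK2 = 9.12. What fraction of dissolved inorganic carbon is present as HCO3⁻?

α₁ = 1 / (1 + [H⁺]/K1 + K2/[H⁺]) = 1 / (1 + 10^-2.35 + 10^-0.88)
   = 1 / (1 + 0.0044668 + 0.13183) = 1/1.1363 = 0.8801

α₁ = 0.880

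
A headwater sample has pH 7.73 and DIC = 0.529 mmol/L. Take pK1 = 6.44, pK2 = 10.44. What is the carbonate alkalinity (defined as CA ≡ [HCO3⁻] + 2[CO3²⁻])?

CA = 0.504 mmol/L

CA = [HCO3⁻] + 2[CO3²⁻] = (α₁ + 2α₂)·DIC
At pH 7.73: [H⁺]/K1 = 10^-1.29 = 0.051286, K2/[H⁺] = 10^-2.71 = 0.0019498
α₁ = 1/(1 + 0.051286 + 0.0019498) = 1/1.0532 = 0.9495; α₂ = α₁·K2/[H⁺] = 0.001851
α₁ + 2α₂ = 0.9532
CA = 0.9532 × 0.529 = 0.504 mmol/L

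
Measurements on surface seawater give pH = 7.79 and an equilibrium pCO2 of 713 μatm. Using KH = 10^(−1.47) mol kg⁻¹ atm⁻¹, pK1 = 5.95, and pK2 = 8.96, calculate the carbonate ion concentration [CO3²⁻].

[CO2*] = KH · pCO2 = 10^(−1.47) × 713×10^-6 = 2.416×10^-5 mol/kg
α₀ = 1/(1 + K1/[H⁺] + K1K2/[H⁺]²) = 1/(1 + 10^+1.84 + 10^+0.67) = 0.01336
DIC = [CO2*]/α₀ = 2.416×10^-5 / 0.01336 = 1.809 mmol/kg
[CO3²⁻] = α₂·DIC; α₂ = 0.06248, so [CO3²⁻] = 0.06248 × 1.809 = 0.113 mmol/kg

[CO3²⁻] = 0.113 mmol/kg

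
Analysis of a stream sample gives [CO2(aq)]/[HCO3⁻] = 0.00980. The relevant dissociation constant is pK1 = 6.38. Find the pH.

pH = 8.39

From K1 = [H⁺][HCO3⁻]/[CO2(aq)]:  pH = pK1 − log₁₀([CO2(aq)]/[HCO3⁻])
log₁₀(0.00980) = -2.009
pH = 6.38 − (-2.009) = 8.39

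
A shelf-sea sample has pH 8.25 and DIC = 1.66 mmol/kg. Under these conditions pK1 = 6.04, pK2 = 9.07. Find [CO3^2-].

α₂ = 1 / (1 + [H⁺]/K2 + [H⁺]²/(K1K2)) = 1 / (1 + 10^+0.82 + 10^-1.39)
   = 1 / (1 + 6.6069 + 0.040738) = 1/7.6477 = 0.1308
[CO3²⁻] = α₂ × DIC = 0.1308 × 1.66 = 0.217 mmol/kg

[CO3²⁻] = 0.217 mmol/kg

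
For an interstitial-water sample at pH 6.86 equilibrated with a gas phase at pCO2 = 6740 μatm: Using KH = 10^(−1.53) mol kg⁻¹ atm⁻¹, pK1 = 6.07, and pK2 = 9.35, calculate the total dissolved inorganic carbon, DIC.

DIC = 1.43 mmol/kg

[CO2*] = KH · pCO2 = 10^(−1.53) × 6740×10^-6 = 1.989×10^-4 mol/kg
α₀ = 1/(1 + K1/[H⁺] + K1K2/[H⁺]²) = 1/(1 + 10^+0.79 + 10^-1.70) = 0.1392
DIC = [CO2*]/α₀ = 1.989×10^-4 / 0.1392 = 1.43 mmol/kg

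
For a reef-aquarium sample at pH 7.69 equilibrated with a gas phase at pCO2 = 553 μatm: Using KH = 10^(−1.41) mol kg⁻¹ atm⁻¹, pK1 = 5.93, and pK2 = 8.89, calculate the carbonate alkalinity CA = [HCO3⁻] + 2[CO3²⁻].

[CO2*] = KH · pCO2 = 10^(−1.41) × 553×10^-6 = 2.151×10^-5 mol/kg
α₀ = 1/(1 + K1/[H⁺] + K1K2/[H⁺]²) = 1/(1 + 10^+1.76 + 10^+0.56) = 0.01608
DIC = [CO2*]/α₀ = 2.151×10^-5 / 0.01608 = 1.338 mmol/kg
CA = (α₁ + 2α₂)·DIC = (0.9255 + 2×0.05840) × 1.338 = 1.39 mmol/kg

CA = 1.39 mmol/kg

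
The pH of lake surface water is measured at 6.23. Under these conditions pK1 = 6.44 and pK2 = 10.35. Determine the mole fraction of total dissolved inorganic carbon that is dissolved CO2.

α₀ = 1 / (1 + K1/[H⁺] + K1K2/[H⁺]²) = 1 / (1 + 10^-0.21 + 10^-4.33)
   = 1 / (1 + 0.61660 + 4.6774×10^-5) = 1/1.6166 = 0.6186

α₀ = 0.619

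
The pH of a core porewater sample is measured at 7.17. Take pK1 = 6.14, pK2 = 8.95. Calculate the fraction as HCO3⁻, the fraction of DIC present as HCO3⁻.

α₁ = 0.901

α₁ = 1 / (1 + [H⁺]/K1 + K2/[H⁺]) = 1 / (1 + 10^-1.03 + 10^-1.78)
   = 1 / (1 + 0.093325 + 0.016596) = 1/1.1099 = 0.9010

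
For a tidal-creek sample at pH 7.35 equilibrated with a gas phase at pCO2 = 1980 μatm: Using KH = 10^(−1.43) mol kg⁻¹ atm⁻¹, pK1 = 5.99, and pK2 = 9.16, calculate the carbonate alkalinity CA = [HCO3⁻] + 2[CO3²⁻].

CA = 1.74 mmol/kg

[CO2*] = KH · pCO2 = 10^(−1.43) × 1980×10^-6 = 7.356×10^-5 mol/kg
α₀ = 1/(1 + K1/[H⁺] + K1K2/[H⁺]²) = 1/(1 + 10^+1.36 + 10^-0.45) = 0.04121
DIC = [CO2*]/α₀ = 7.356×10^-5 / 0.04121 = 1.785 mmol/kg
CA = (α₁ + 2α₂)·DIC = (0.9442 + 2×0.01462) × 1.785 = 1.74 mmol/kg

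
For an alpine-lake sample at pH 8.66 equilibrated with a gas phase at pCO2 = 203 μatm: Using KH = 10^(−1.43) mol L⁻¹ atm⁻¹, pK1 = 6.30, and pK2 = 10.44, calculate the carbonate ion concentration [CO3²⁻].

[CO2*] = KH · pCO2 = 10^(−1.43) × 203×10^-6 = 7.542×10^-6 mol/L
α₀ = 1/(1 + K1/[H⁺] + K1K2/[H⁺]²) = 1/(1 + 10^+2.36 + 10^+0.58) = 0.004276
DIC = [CO2*]/α₀ = 7.542×10^-6 / 0.004276 = 1.764 mmol/L
[CO3²⁻] = α₂·DIC; α₂ = 0.01626, so [CO3²⁻] = 0.01626 × 1.764 = 0.0287 mmol/L

[CO3²⁻] = 0.0287 mmol/L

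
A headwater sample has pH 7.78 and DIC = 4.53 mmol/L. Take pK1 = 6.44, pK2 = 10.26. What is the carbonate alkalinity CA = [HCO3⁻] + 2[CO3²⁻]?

CA = [HCO3⁻] + 2[CO3²⁻] = (α₁ + 2α₂)·DIC
At pH 7.78: [H⁺]/K1 = 10^-1.34 = 0.045709, K2/[H⁺] = 10^-2.48 = 0.0033113
α₁ = 1/(1 + 0.045709 + 0.0033113) = 1/1.0490 = 0.9533; α₂ = α₁·K2/[H⁺] = 0.003157
α₁ + 2α₂ = 0.9596
CA = 0.9596 × 4.53 = 4.35 mmol/L

CA = 4.35 mmol/L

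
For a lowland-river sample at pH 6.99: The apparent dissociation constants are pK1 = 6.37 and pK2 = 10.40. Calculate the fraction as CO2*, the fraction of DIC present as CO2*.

α₀ = 1 / (1 + K1/[H⁺] + K1K2/[H⁺]²) = 1 / (1 + 10^+0.62 + 10^-2.79)
   = 1 / (1 + 4.1687 + 0.0016218) = 1/5.1703 = 0.1934

α₀ = 0.193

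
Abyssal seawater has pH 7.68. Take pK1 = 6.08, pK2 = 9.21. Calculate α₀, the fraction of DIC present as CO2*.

α₀ = 0.0238

α₀ = 1 / (1 + K1/[H⁺] + K1K2/[H⁺]²) = 1 / (1 + 10^+1.60 + 10^+0.07)
   = 1 / (1 + 39.811 + 1.1749) = 1/41.986 = 0.02382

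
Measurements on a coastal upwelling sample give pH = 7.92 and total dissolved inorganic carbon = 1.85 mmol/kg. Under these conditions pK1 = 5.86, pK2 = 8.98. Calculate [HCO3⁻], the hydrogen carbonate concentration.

α₁ = 1 / (1 + [H⁺]/K1 + K2/[H⁺]) = 1 / (1 + 10^-2.06 + 10^-1.06)
   = 1 / (1 + 0.0087096 + 0.087096) = 1/1.0958 = 0.9126
[HCO3⁻] = α₁ × DIC = 0.9126 × 1.85 = 1.69 mmol/kg

[HCO3⁻] = 1.69 mmol/kg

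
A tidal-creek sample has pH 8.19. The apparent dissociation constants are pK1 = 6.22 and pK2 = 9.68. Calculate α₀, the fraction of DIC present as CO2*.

α₀ = 0.0103

α₀ = 1 / (1 + K1/[H⁺] + K1K2/[H⁺]²) = 1 / (1 + 10^+1.97 + 10^+0.48)
   = 1 / (1 + 93.325 + 3.0200) = 1/97.345 = 0.01027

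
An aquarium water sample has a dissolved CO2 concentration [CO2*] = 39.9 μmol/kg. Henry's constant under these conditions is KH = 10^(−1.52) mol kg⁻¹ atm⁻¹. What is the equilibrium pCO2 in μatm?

pCO2 = 1320 μatm

KH = 10^(−1.52) = 3.020×10^-2 mol kg⁻¹ atm⁻¹
pCO2 = [CO2*]/KH = 39.9×10^-6 / 3.020×10^-2 = 1.32×10^-3 atm = 1320 μatm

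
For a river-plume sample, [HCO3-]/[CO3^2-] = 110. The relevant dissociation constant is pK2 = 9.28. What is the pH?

From K2 = [H⁺][CO3^2-]/[HCO3-]:  pH = pK2 − log₁₀([HCO3-]/[CO3^2-])
log₁₀(110) = +2.041
pH = 9.28 − (+2.041) = 7.24

pH = 7.24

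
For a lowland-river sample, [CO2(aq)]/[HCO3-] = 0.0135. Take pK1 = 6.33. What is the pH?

pH = 8.20

From K1 = [H⁺][HCO3-]/[CO2(aq)]:  pH = pK1 − log₁₀([CO2(aq)]/[HCO3-])
log₁₀(0.0135) = -1.870
pH = 6.33 − (-1.870) = 8.20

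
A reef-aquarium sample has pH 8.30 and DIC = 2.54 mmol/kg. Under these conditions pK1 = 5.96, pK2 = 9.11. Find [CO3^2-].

[CO3²⁻] = 0.339 mmol/kg

α₂ = 1 / (1 + [H⁺]/K2 + [H⁺]²/(K1K2)) = 1 / (1 + 10^+0.81 + 10^-1.53)
   = 1 / (1 + 6.4565 + 0.029512) = 1/7.4861 = 0.1336
[CO3²⁻] = α₂ × DIC = 0.1336 × 2.54 = 0.339 mmol/kg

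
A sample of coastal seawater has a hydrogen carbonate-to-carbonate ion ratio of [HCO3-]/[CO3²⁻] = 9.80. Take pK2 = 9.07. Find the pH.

pH = 8.08

From K2 = [H⁺][CO3²⁻]/[HCO3-]:  pH = pK2 − log₁₀([HCO3-]/[CO3²⁻])
log₁₀(9.80) = +0.991
pH = 9.07 − (+0.991) = 8.08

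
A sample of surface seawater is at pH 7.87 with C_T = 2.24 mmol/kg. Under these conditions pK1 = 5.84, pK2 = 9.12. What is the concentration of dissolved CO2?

[CO2*] = 19.6 μmol/kg

α₀ = 1 / (1 + K1/[H⁺] + K1K2/[H⁺]²) = 1 / (1 + 10^+2.03 + 10^+0.78)
   = 1 / (1 + 107.15 + 6.0256) = 1/114.18 = 0.008758
[CO2*] = α₀ × DIC = 0.008758 × 2.24 = 0.0196 mmol/kg = 19.6 μmol/kg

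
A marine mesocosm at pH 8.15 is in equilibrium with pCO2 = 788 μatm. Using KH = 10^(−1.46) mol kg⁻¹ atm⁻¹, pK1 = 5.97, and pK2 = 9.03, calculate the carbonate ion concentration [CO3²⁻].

[CO3²⁻] = 0.545 mmol/kg

[CO2*] = KH · pCO2 = 10^(−1.46) × 788×10^-6 = 2.732×10^-5 mol/kg
α₀ = 1/(1 + K1/[H⁺] + K1K2/[H⁺]²) = 1/(1 + 10^+2.18 + 10^+1.30) = 0.005804
DIC = [CO2*]/α₀ = 2.732×10^-5 / 0.005804 = 4.708 mmol/kg
[CO3²⁻] = α₂·DIC; α₂ = 0.1158, so [CO3²⁻] = 0.1158 × 4.708 = 0.545 mmol/kg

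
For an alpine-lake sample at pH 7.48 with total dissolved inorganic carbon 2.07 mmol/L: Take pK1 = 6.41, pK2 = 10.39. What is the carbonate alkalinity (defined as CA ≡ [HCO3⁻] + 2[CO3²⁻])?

CA = [HCO3⁻] + 2[CO3²⁻] = (α₁ + 2α₂)·DIC
At pH 7.48: [H⁺]/K1 = 10^-1.07 = 0.085114, K2/[H⁺] = 10^-2.91 = 0.0012303
α₁ = 1/(1 + 0.085114 + 0.0012303) = 1/1.0863 = 0.9205; α₂ = α₁·K2/[H⁺] = 0.001132
α₁ + 2α₂ = 0.9228
CA = 0.9228 × 2.07 = 1.91 mmol/L

CA = 1.91 mmol/L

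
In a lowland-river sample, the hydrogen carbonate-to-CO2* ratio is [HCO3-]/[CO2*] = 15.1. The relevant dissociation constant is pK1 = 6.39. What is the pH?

From K1 = [H⁺][HCO3-]/[CO2*]:  pH = pK1 + log₁₀([HCO3-]/[CO2*])
log₁₀(15.1) = +1.179
pH = 6.39 + (+1.179) = 7.57

pH = 7.57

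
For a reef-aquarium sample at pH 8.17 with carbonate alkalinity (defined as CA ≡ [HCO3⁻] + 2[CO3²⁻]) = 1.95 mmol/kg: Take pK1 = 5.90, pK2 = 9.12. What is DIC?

CA = [HCO3⁻] + 2[CO3²⁻] = (α₁ + 2α₂)·DIC
At pH 8.17: [H⁺]/K1 = 10^-2.27 = 0.0053703, K2/[H⁺] = 10^-0.95 = 0.11220
α₁ = 1/(1 + 0.0053703 + 0.11220) = 1/1.1176 = 0.8948; α₂ = α₁·K2/[H⁺] = 0.1004
α₁ + 2α₂ = 1.0956
DIC = CA / (α₁ + 2α₂) = 1.95 / 1.0956 = 1.78 mmol/kg

DIC = 1.78 mmol/kg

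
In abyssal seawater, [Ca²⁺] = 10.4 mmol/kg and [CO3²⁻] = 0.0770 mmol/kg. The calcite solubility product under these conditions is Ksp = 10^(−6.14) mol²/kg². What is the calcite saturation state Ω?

Ω = 1.11

Ksp = 10^(−6.14) = 7.244×10^-7
Ω = [Ca²⁺][CO3²⁻]/Ksp = (10.4×10^-3)(0.0770×10^-3) / 7.244×10^-7 = 1.11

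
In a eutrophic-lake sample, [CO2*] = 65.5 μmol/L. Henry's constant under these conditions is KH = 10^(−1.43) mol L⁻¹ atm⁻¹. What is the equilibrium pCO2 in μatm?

pCO2 = 1760 μatm

KH = 10^(−1.43) = 3.715×10^-2 mol L⁻¹ atm⁻¹
pCO2 = [CO2*]/KH = 65.5×10^-6 / 3.715×10^-2 = 1.76×10^-3 atm = 1760 μatm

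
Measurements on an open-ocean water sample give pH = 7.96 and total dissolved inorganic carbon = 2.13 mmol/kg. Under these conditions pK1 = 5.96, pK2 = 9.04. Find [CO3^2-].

α₂ = 1 / (1 + [H⁺]/K2 + [H⁺]²/(K1K2)) = 1 / (1 + 10^+1.08 + 10^-0.92)
   = 1 / (1 + 12.023 + 0.12023) = 1/13.143 = 0.07609
[CO3²⁻] = α₂ × DIC = 0.07609 × 2.13 = 0.162 mmol/kg

[CO3²⁻] = 0.162 mmol/kg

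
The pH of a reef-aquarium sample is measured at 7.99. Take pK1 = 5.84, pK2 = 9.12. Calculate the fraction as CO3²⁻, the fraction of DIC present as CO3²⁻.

α₂ = 1 / (1 + [H⁺]/K2 + [H⁺]²/(K1K2)) = 1 / (1 + 10^+1.13 + 10^-1.02)
   = 1 / (1 + 13.490 + 0.095499) = 1/14.585 = 0.06856

α₂ = 0.0686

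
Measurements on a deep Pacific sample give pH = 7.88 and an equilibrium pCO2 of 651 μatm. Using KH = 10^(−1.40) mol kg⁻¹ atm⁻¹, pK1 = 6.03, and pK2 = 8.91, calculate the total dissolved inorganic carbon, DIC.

[CO2*] = KH · pCO2 = 10^(−1.40) × 651×10^-6 = 2.592×10^-5 mol/kg
α₀ = 1/(1 + K1/[H⁺] + K1K2/[H⁺]²) = 1/(1 + 10^+1.85 + 10^+0.82) = 0.01275
DIC = [CO2*]/α₀ = 2.592×10^-5 / 0.01275 = 2.03 mmol/kg

DIC = 2.03 mmol/kg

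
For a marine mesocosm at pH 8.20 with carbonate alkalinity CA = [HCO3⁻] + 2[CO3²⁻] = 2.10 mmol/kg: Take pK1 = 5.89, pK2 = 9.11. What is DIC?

DIC = 1.90 mmol/kg

CA = [HCO3⁻] + 2[CO3²⁻] = (α₁ + 2α₂)·DIC
At pH 8.20: [H⁺]/K1 = 10^-2.31 = 0.0048978, K2/[H⁺] = 10^-0.91 = 0.12303
α₁ = 1/(1 + 0.0048978 + 0.12303) = 1/1.1279 = 0.8866; α₂ = α₁·K2/[H⁺] = 0.1091
α₁ + 2α₂ = 1.1047
DIC = CA / (α₁ + 2α₂) = 2.10 / 1.1047 = 1.90 mmol/kg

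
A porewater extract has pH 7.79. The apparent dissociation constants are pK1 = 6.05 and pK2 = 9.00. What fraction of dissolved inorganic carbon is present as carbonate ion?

α₂ = 0.0571

α₂ = 1 / (1 + [H⁺]/K2 + [H⁺]²/(K1K2)) = 1 / (1 + 10^+1.21 + 10^-0.53)
   = 1 / (1 + 16.218 + 0.29512) = 1/17.513 = 0.05710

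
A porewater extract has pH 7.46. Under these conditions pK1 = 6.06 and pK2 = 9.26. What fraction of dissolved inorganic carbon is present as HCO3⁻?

α₁ = 0.947

α₁ = 1 / (1 + [H⁺]/K1 + K2/[H⁺]) = 1 / (1 + 10^-1.40 + 10^-1.80)
   = 1 / (1 + 0.039811 + 0.015849) = 1/1.0557 = 0.9473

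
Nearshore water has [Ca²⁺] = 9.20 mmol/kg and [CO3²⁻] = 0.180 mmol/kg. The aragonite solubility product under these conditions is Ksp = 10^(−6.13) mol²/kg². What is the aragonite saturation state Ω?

Ω = 2.23

Ksp = 10^(−6.13) = 7.413×10^-7
Ω = [Ca²⁺][CO3²⁻]/Ksp = (9.20×10^-3)(0.180×10^-3) / 7.413×10^-7 = 2.23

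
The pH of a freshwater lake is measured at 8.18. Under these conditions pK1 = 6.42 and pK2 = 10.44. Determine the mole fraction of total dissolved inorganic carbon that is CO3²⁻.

α₂ = 0.00537

α₂ = 1 / (1 + [H⁺]/K2 + [H⁺]²/(K1K2)) = 1 / (1 + 10^+2.26 + 10^+0.50)
   = 1 / (1 + 181.97 + 3.1623) = 1/186.13 = 0.005373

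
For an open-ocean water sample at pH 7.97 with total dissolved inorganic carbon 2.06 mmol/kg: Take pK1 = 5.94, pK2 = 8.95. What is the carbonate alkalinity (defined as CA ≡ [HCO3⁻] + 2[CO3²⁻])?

CA = [HCO3⁻] + 2[CO3²⁻] = (α₁ + 2α₂)·DIC
At pH 7.97: [H⁺]/K1 = 10^-2.03 = 0.0093325, K2/[H⁺] = 10^-0.98 = 0.10471
α₁ = 1/(1 + 0.0093325 + 0.10471) = 1/1.1140 = 0.8976; α₂ = α₁·K2/[H⁺] = 0.09399
α₁ + 2α₂ = 1.0856
CA = 1.0856 × 2.06 = 2.24 mmol/kg

CA = 2.24 mmol/kg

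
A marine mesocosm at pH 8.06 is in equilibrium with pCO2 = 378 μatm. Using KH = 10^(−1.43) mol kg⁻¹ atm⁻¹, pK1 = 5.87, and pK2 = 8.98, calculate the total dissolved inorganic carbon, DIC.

DIC = 2.45 mmol/kg

[CO2*] = KH · pCO2 = 10^(−1.43) × 378×10^-6 = 1.404×10^-5 mol/kg
α₀ = 1/(1 + K1/[H⁺] + K1K2/[H⁺]²) = 1/(1 + 10^+2.19 + 10^+1.27) = 0.005731
DIC = [CO2*]/α₀ = 1.404×10^-5 / 0.005731 = 2.45 mmol/kg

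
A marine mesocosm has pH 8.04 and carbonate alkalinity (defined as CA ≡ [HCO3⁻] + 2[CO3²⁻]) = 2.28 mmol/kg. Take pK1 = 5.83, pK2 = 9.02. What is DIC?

DIC = 2.09 mmol/kg

CA = [HCO3⁻] + 2[CO3²⁻] = (α₁ + 2α₂)·DIC
At pH 8.04: [H⁺]/K1 = 10^-2.21 = 0.0061660, K2/[H⁺] = 10^-0.98 = 0.10471
α₁ = 1/(1 + 0.0061660 + 0.10471) = 1/1.1109 = 0.9002; α₂ = α₁·K2/[H⁺] = 0.09426
α₁ + 2α₂ = 1.0887
DIC = CA / (α₁ + 2α₂) = 2.28 / 1.0887 = 2.09 mmol/kg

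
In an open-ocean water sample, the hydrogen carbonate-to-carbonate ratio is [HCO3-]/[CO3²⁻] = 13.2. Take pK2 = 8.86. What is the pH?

From K2 = [H⁺][CO3²⁻]/[HCO3-]:  pH = pK2 − log₁₀([HCO3-]/[CO3²⁻])
log₁₀(13.2) = +1.121
pH = 8.86 − (+1.121) = 7.74

pH = 7.74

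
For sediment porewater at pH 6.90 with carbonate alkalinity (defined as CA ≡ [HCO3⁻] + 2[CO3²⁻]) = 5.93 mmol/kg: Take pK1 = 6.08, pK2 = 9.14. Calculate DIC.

CA = [HCO3⁻] + 2[CO3²⁻] = (α₁ + 2α₂)·DIC
At pH 6.90: [H⁺]/K1 = 10^-0.82 = 0.15136, K2/[H⁺] = 10^-2.24 = 0.0057544
α₁ = 1/(1 + 0.15136 + 0.0057544) = 1/1.1571 = 0.8642; α₂ = α₁·K2/[H⁺] = 0.004973
α₁ + 2α₂ = 0.8742
DIC = CA / (α₁ + 2α₂) = 5.93 / 0.8742 = 6.78 mmol/kg

DIC = 6.78 mmol/kg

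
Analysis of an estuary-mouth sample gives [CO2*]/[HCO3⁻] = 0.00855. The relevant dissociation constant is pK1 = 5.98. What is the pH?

From K1 = [H⁺][HCO3⁻]/[CO2*]:  pH = pK1 − log₁₀([CO2*]/[HCO3⁻])
log₁₀(0.00855) = -2.068
pH = 5.98 − (-2.068) = 8.05

pH = 8.05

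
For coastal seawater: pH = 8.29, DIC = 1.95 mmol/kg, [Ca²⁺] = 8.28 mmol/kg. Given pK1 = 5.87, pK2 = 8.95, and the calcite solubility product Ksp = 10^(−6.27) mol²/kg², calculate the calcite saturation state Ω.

α₂ = 1 / (1 + [H⁺]/K2 + [H⁺]²/(K1K2)) = 1 / (1 + 10^+0.66 + 10^-1.76)
   = 1 / (1 + 4.5709 + 0.017378) = 1/5.5883 = 0.1789
[CO3²⁻] = α₂ × DIC = 0.1789 × 1.95 = 0.3489 mmol/kg
Ksp = 10^(−6.27) = 5.370×10^-7
Ω = [Ca²⁺][CO3²⁻]/Ksp = (8.28×10^-3)(3.489×10^-4) / 5.370×10^-7 = 5.38

Ω = 5.38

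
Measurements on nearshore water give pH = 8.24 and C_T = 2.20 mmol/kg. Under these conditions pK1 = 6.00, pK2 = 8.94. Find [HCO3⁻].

[HCO3⁻] = 1.83 mmol/kg

α₁ = 1 / (1 + [H⁺]/K1 + K2/[H⁺]) = 1 / (1 + 10^-2.24 + 10^-0.70)
   = 1 / (1 + 0.0057544 + 0.19953) = 1/1.2053 = 0.8297
[HCO3⁻] = α₁ × DIC = 0.8297 × 2.20 = 1.83 mmol/kg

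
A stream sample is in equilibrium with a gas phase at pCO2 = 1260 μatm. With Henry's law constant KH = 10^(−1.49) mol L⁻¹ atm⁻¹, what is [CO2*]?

KH = 10^(−1.49) = 3.236×10^-2 mol L⁻¹ atm⁻¹
[CO2*] = KH · pCO2 = 3.236×10^-2 × 1260×10^-6 atm = 4.08×10^-5 mol/L

[CO2*] = 40.8 μmol/L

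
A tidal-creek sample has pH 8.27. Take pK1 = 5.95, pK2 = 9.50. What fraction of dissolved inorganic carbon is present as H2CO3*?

α₀ = 1 / (1 + K1/[H⁺] + K1K2/[H⁺]²) = 1 / (1 + 10^+2.32 + 10^+1.09)
   = 1 / (1 + 208.93 + 12.303) = 1/222.23 = 0.004500

α₀ = 0.00450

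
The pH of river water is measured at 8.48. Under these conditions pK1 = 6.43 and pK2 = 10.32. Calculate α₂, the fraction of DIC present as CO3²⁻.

α₂ = 0.0141

α₂ = 1 / (1 + [H⁺]/K2 + [H⁺]²/(K1K2)) = 1 / (1 + 10^+1.84 + 10^-0.21)
   = 1 / (1 + 69.183 + 0.61660) = 1/70.800 = 0.01412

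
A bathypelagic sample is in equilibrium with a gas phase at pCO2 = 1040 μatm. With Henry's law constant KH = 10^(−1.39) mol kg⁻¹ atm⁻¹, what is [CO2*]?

KH = 10^(−1.39) = 4.074×10^-2 mol kg⁻¹ atm⁻¹
[CO2*] = KH · pCO2 = 4.074×10^-2 × 1040×10^-6 atm = 4.24×10^-5 mol/kg

[CO2*] = 42.4 μmol/kg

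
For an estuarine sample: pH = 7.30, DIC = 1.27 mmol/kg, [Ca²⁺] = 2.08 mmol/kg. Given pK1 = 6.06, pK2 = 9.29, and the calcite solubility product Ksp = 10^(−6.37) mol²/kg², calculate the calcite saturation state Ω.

Ω = 0.0593

α₂ = 1 / (1 + [H⁺]/K2 + [H⁺]²/(K1K2)) = 1 / (1 + 10^+1.99 + 10^+0.75)
   = 1 / (1 + 97.724 + 5.6234) = 1/104.35 = 0.009583
[CO3²⁻] = α₂ × DIC = 0.009583 × 1.27 = 0.01217 mmol/kg = 12.17 μmol/kg
Ksp = 10^(−6.37) = 4.266×10^-7
Ω = [Ca²⁺][CO3²⁻]/Ksp = (2.08×10^-3)(1.217×10^-5) / 4.266×10^-7 = 0.0593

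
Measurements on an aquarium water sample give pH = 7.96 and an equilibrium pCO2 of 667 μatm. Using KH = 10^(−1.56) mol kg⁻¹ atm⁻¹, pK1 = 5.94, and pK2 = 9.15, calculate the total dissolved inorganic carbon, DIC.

DIC = 2.07 mmol/kg

[CO2*] = KH · pCO2 = 10^(−1.56) × 667×10^-6 = 1.837×10^-5 mol/kg
α₀ = 1/(1 + K1/[H⁺] + K1K2/[H⁺]²) = 1/(1 + 10^+2.02 + 10^+0.83) = 0.008891
DIC = [CO2*]/α₀ = 1.837×10^-5 / 0.008891 = 2.07 mmol/kg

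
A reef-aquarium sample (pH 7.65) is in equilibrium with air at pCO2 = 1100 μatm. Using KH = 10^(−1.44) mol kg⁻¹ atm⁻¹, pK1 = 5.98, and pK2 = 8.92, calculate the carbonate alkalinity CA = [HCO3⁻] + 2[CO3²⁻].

[CO2*] = KH · pCO2 = 10^(−1.44) × 1100×10^-6 = 3.994×10^-5 mol/kg
α₀ = 1/(1 + K1/[H⁺] + K1K2/[H⁺]²) = 1/(1 + 10^+1.67 + 10^+0.40) = 0.01989
DIC = [CO2*]/α₀ = 3.994×10^-5 / 0.01989 = 2.008 mmol/kg
CA = (α₁ + 2α₂)·DIC = (0.9302 + 2×0.04995) × 2.008 = 2.07 mmol/kg

CA = 2.07 mmol/kg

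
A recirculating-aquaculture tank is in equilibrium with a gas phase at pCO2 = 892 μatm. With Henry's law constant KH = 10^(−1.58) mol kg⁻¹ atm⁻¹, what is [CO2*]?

[CO2*] = 23.5 μmol/kg

KH = 10^(−1.58) = 2.630×10^-2 mol kg⁻¹ atm⁻¹
[CO2*] = KH · pCO2 = 2.630×10^-2 × 892×10^-6 atm = 2.35×10^-5 mol/kg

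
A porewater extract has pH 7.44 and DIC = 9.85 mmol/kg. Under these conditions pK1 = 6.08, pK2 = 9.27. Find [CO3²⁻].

α₂ = 1 / (1 + [H⁺]/K2 + [H⁺]²/(K1K2)) = 1 / (1 + 10^+1.83 + 10^+0.47)
   = 1 / (1 + 67.608 + 2.9512) = 1/71.560 = 0.01397
[CO3²⁻] = α₂ × DIC = 0.01397 × 9.85 = 0.138 mmol/kg

[CO3²⁻] = 0.138 mmol/kg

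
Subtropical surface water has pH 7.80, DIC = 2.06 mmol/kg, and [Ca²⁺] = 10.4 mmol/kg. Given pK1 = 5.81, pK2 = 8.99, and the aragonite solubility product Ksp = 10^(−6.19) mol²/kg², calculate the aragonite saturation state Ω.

α₂ = 1 / (1 + [H⁺]/K2 + [H⁺]²/(K1K2)) = 1 / (1 + 10^+1.19 + 10^-0.80)
   = 1 / (1 + 15.488 + 0.15849) = 1/16.647 = 0.06007
[CO3²⁻] = α₂ × DIC = 0.06007 × 2.06 = 0.1237 mmol/kg
Ksp = 10^(−6.19) = 6.457×10^-7
Ω = [Ca²⁺][CO3²⁻]/Ksp = (10.4×10^-3)(1.237×10^-4) / 6.457×10^-7 = 1.99

Ω = 1.99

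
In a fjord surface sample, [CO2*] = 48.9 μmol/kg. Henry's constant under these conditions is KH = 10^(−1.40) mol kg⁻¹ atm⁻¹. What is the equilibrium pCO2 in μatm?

pCO2 = 1230 μatm

KH = 10^(−1.40) = 3.981×10^-2 mol kg⁻¹ atm⁻¹
pCO2 = [CO2*]/KH = 48.9×10^-6 / 3.981×10^-2 = 1.23×10^-3 atm = 1230 μatm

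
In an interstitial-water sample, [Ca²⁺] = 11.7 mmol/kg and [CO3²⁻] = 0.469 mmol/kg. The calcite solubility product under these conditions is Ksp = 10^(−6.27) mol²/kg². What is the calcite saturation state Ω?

Ω = 10.2

Ksp = 10^(−6.27) = 5.370×10^-7
Ω = [Ca²⁺][CO3²⁻]/Ksp = (11.7×10^-3)(0.469×10^-3) / 5.370×10^-7 = 10.2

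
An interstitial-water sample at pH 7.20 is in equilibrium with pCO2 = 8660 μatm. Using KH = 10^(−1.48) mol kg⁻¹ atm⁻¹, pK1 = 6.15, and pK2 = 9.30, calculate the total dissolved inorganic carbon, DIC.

[CO2*] = KH · pCO2 = 10^(−1.48) × 8660×10^-6 = 2.868×10^-4 mol/kg
α₀ = 1/(1 + K1/[H⁺] + K1K2/[H⁺]²) = 1/(1 + 10^+1.05 + 10^-1.05) = 0.08124
DIC = [CO2*]/α₀ = 2.868×10^-4 / 0.08124 = 3.53 mmol/kg

DIC = 3.53 mmol/kg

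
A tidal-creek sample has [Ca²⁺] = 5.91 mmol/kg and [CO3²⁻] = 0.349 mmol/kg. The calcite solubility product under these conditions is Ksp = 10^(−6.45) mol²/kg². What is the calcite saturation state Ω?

Ksp = 10^(−6.45) = 3.548×10^-7
Ω = [Ca²⁺][CO3²⁻]/Ksp = (5.91×10^-3)(0.349×10^-3) / 3.548×10^-7 = 5.81

Ω = 5.81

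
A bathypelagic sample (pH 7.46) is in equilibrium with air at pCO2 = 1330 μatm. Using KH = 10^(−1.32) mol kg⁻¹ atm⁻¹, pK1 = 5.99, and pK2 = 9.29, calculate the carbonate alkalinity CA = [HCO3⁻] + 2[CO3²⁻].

CA = 1.93 mmol/kg

[CO2*] = KH · pCO2 = 10^(−1.32) × 1330×10^-6 = 6.366×10^-5 mol/kg
α₀ = 1/(1 + K1/[H⁺] + K1K2/[H⁺]²) = 1/(1 + 10^+1.47 + 10^-0.36) = 0.03231
DIC = [CO2*]/α₀ = 6.366×10^-5 / 0.03231 = 1.970 mmol/kg
CA = (α₁ + 2α₂)·DIC = (0.9536 + 2×0.01410) × 1.970 = 1.93 mmol/kg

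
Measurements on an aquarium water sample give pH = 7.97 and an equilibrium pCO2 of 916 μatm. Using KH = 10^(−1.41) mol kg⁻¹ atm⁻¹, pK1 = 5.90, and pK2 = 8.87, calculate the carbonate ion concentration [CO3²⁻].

[CO2*] = KH · pCO2 = 10^(−1.41) × 916×10^-6 = 3.564×10^-5 mol/kg
α₀ = 1/(1 + K1/[H⁺] + K1K2/[H⁺]²) = 1/(1 + 10^+2.07 + 10^+1.17) = 0.007503
DIC = [CO2*]/α₀ = 3.564×10^-5 / 0.007503 = 4.750 mmol/kg
[CO3²⁻] = α₂·DIC; α₂ = 0.1110, so [CO3²⁻] = 0.1110 × 4.750 = 0.527 mmol/kg

[CO3²⁻] = 0.527 mmol/kg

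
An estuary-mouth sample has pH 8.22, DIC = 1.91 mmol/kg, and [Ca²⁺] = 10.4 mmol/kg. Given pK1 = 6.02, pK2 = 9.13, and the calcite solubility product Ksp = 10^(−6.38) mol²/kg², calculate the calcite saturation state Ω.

α₂ = 1 / (1 + [H⁺]/K2 + [H⁺]²/(K1K2)) = 1 / (1 + 10^+0.91 + 10^-1.29)
   = 1 / (1 + 8.1283 + 0.051286) = 1/9.1796 = 0.1089
[CO3²⁻] = α₂ × DIC = 0.1089 × 1.91 = 0.2081 mmol/kg
Ksp = 10^(−6.38) = 4.169×10^-7
Ω = [Ca²⁺][CO3²⁻]/Ksp = (10.4×10^-3)(2.081×10^-4) / 4.169×10^-7 = 5.19

Ω = 5.19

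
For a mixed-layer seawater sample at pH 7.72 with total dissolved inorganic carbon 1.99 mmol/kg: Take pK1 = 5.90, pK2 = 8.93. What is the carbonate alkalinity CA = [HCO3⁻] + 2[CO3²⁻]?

CA = [HCO3⁻] + 2[CO3²⁻] = (α₁ + 2α₂)·DIC
At pH 7.72: [H⁺]/K1 = 10^-1.82 = 0.015136, K2/[H⁺] = 10^-1.21 = 0.061660
α₁ = 1/(1 + 0.015136 + 0.061660) = 1/1.0768 = 0.9287; α₂ = α₁·K2/[H⁺] = 0.05726
α₁ + 2α₂ = 1.0432
CA = 1.0432 × 1.99 = 2.08 mmol/kg

CA = 2.08 mmol/kg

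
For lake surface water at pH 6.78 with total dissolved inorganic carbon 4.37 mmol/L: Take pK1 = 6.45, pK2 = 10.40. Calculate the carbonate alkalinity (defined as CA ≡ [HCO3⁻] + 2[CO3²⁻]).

CA = 2.98 mmol/L

CA = [HCO3⁻] + 2[CO3²⁻] = (α₁ + 2α₂)·DIC
At pH 6.78: [H⁺]/K1 = 10^-0.33 = 0.46774, K2/[H⁺] = 10^-3.62 = 0.00023988
α₁ = 1/(1 + 0.46774 + 0.00023988) = 1/1.4680 = 0.6812; α₂ = α₁·K2/[H⁺] = 0.0001634
α₁ + 2α₂ = 0.6815
CA = 0.6815 × 4.37 = 2.98 mmol/L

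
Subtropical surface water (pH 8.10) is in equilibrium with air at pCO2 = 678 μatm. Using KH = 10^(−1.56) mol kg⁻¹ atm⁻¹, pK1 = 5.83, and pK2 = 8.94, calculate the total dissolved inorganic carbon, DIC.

[CO2*] = KH · pCO2 = 10^(−1.56) × 678×10^-6 = 1.867×10^-5 mol/kg
α₀ = 1/(1 + K1/[H⁺] + K1K2/[H⁺]²) = 1/(1 + 10^+2.27 + 10^+1.43) = 0.004670
DIC = [CO2*]/α₀ = 1.867×10^-5 / 0.004670 = 4.00 mmol/kg

DIC = 4.00 mmol/kg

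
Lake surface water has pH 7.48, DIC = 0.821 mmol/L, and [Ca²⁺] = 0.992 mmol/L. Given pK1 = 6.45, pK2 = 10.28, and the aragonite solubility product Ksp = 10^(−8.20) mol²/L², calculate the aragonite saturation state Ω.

α₂ = 1 / (1 + [H⁺]/K2 + [H⁺]²/(K1K2)) = 1 / (1 + 10^+2.80 + 10^+1.77)
   = 1 / (1 + 630.96 + 58.884) = 1/690.84 = 0.001448
[CO3²⁻] = α₂ × DIC = 0.001448 × 0.821 = 0.001188 mmol/L = 1.188 μmol/L
Ksp = 10^(−8.20) = 6.310×10^-9
Ω = [Ca²⁺][CO3²⁻]/Ksp = (0.992×10^-3)(1.188×10^-6) / 6.310×10^-9 = 0.187

Ω = 0.187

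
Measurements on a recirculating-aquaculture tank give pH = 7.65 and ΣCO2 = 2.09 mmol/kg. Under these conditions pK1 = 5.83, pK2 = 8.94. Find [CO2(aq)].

[CO2*] = 0.0297 mmol/kg

α₀ = 1 / (1 + K1/[H⁺] + K1K2/[H⁺]²) = 1 / (1 + 10^+1.82 + 10^+0.53)
   = 1 / (1 + 66.069 + 3.3884) = 1/70.458 = 0.01419
[CO2*] = α₀ × DIC = 0.01419 × 2.09 = 0.0297 mmol/kg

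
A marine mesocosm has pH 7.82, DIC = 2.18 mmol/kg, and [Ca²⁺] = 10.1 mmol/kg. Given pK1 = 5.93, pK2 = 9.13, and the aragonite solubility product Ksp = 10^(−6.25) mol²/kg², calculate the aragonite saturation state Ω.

Ω = 1.81

α₂ = 1 / (1 + [H⁺]/K2 + [H⁺]²/(K1K2)) = 1 / (1 + 10^+1.31 + 10^-0.58)
   = 1 / (1 + 20.417 + 0.26303) = 1/21.680 = 0.04612
[CO3²⁻] = α₂ × DIC = 0.04612 × 2.18 = 0.1006 mmol/kg
Ksp = 10^(−6.25) = 5.623×10^-7
Ω = [Ca²⁺][CO3²⁻]/Ksp = (10.1×10^-3)(1.006×10^-4) / 5.623×10^-7 = 1.81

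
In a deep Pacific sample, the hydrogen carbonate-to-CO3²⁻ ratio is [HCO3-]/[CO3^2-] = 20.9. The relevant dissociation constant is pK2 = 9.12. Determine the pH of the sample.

From K2 = [H⁺][CO3^2-]/[HCO3-]:  pH = pK2 − log₁₀([HCO3-]/[CO3^2-])
log₁₀(20.9) = +1.320
pH = 9.12 − (+1.320) = 7.80

pH = 7.80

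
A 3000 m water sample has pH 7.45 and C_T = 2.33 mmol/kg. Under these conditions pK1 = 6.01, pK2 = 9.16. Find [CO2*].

α₀ = 1 / (1 + K1/[H⁺] + K1K2/[H⁺]²) = 1 / (1 + 10^+1.44 + 10^-0.27)
   = 1 / (1 + 27.542 + 0.53703) = 1/29.079 = 0.03439
[CO2*] = α₀ × DIC = 0.03439 × 2.33 = 0.0801 mmol/kg

[CO2*] = 0.0801 mmol/kg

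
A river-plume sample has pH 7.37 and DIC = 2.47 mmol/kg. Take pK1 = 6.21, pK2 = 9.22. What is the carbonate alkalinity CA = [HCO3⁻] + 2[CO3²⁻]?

CA = [HCO3⁻] + 2[CO3²⁻] = (α₁ + 2α₂)·DIC
At pH 7.37: [H⁺]/K1 = 10^-1.16 = 0.069183, K2/[H⁺] = 10^-1.85 = 0.014125
α₁ = 1/(1 + 0.069183 + 0.014125) = 1/1.0833 = 0.9231; α₂ = α₁·K2/[H⁺] = 0.01304
α₁ + 2α₂ = 0.9492
CA = 0.9492 × 2.47 = 2.34 mmol/kg

CA = 2.34 mmol/kg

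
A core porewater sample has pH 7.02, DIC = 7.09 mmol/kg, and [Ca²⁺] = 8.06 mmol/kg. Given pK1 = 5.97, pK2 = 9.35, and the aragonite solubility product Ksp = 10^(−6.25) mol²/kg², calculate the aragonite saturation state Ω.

α₂ = 1 / (1 + [H⁺]/K2 + [H⁺]²/(K1K2)) = 1 / (1 + 10^+2.33 + 10^+1.28)
   = 1 / (1 + 213.80 + 19.055) = 1/233.85 = 0.004276
[CO3²⁻] = α₂ × DIC = 0.004276 × 7.09 = 0.03032 mmol/kg
Ksp = 10^(−6.25) = 5.623×10^-7
Ω = [Ca²⁺][CO3²⁻]/Ksp = (8.06×10^-3)(3.032×10^-5) / 5.623×10^-7 = 0.435

Ω = 0.435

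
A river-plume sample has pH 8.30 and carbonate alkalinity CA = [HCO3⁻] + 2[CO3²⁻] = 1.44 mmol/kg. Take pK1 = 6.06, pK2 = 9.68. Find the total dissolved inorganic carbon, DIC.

DIC = 1.39 mmol/kg

CA = [HCO3⁻] + 2[CO3²⁻] = (α₁ + 2α₂)·DIC
At pH 8.30: [H⁺]/K1 = 10^-2.24 = 0.0057544, K2/[H⁺] = 10^-1.38 = 0.041687
α₁ = 1/(1 + 0.0057544 + 0.041687) = 1/1.0474 = 0.9547; α₂ = α₁·K2/[H⁺] = 0.03980
α₁ + 2α₂ = 1.0343
DIC = CA / (α₁ + 2α₂) = 1.44 / 1.0343 = 1.39 mmol/kg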